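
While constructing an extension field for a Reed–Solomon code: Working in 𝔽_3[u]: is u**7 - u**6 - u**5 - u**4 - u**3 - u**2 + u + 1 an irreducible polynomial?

Yes

Write P(u) = u**7 - u**6 - u**5 - u**4 - u**3 - u**2 + u + 1.
Check for roots in 𝔽_3: P(0) = 1; P(1) = 1; P(2) = 1.
No roots, so no linear factors.
Monic irreducibles of degree 2 over GF(3): u**2 + 1, u**2 + u - 1, u**2 - u - 1.
None of them divide P (all give nonzero remainder).
Degree-3 irreducible divisors: test the 8 monic irreducibles of degree 3 over GF(3).
None of them divide P (all give nonzero remainder).
No irreducible factor of degree ≤ 3 exists, so P is irreducible over GF(3).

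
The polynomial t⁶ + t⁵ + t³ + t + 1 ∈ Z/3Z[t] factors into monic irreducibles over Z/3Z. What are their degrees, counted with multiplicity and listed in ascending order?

6

Write f(t) = t⁶ + t⁵ + t³ + t + 1.
Roots in Z/3Z: f(0) = 1; f(1) = 2; f(2) = 2.
Complete factorization: f(t) = (t⁶ + t⁵ + t³ + t + 1).
Factor degrees with multiplicity: 6 = 6.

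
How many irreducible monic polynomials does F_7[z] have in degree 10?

Gauss's count: N_{7}(10) = (1/10) Σ_{d|10} μ(10/d)·7^d.
Divisors of 10: 1, 2, 5, 10; μ(10/d) for each: 1, -1, -1, 1.
Σ = 7^1 − 7^2 − 7^5 + 7^10 = 282458400.
N = 282458400/10 = 28245840.

28245840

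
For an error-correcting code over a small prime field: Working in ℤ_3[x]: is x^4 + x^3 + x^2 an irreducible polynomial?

No

Write f(x) = x^4 + x^3 + x^2.
Check for roots in ℤ_3: f(0) = 0 → root; f(1) = 0 → root; f(2) = 1.
f(0) = 0, so (x) divides f(x); f is reducible.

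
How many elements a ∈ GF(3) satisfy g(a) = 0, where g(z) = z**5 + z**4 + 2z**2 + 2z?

Evaluate at each of the 3 elements of GF(3):
g(0) = 0 → root; g(1) = 0 → root; g(2) = 0 → root.
Roots: {0, 1, 2}.

3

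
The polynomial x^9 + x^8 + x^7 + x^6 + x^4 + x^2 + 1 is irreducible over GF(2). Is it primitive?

Write f(x) = x^9 + x^8 + x^7 + x^6 + x^4 + x^2 + 1.
|GF(2^9)^×| = 2^9 − 1 = 511. Prime factorization: 511 = 7·73.
f is primitive ⇔ x has order 511 in GF(2)[x]/(f), i.e. x^(511/q) ≠ 1 for each prime q | 511.
x^(73) mod f = x^7 + x^6 + x^5 + x^3 + x^2 + x.
x^(7) mod f = x^7.
None equal 1, so x has full order 511; f is primitive.

Yes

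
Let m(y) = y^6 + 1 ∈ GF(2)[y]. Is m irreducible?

Check for roots in GF(2): m(0) = 1; m(1) = 0 → root.
m(1) = 0, so (y − 1) divides m(y); m is reducible.

No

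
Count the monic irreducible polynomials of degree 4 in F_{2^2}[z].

Gauss's count: N_{4}(4) = (1/4) Σ_{d|4} μ(4/d)·4^d.
Divisors of 4: 1, 2, 4; μ(4/d) for each: 0, -1, 1.
Σ = − 4^2 + 4^4 = 240.
N = 240/4 = 60.

60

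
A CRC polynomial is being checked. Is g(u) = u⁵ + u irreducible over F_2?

No

Check for roots in F_2: g(0) = 0 → root; g(1) = 0 → root.
g(0) = 0, so (u) divides g(u); g is reducible.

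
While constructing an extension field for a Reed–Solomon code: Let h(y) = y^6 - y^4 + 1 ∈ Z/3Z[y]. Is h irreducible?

Yes

Check for roots in Z/3Z: h(0) = 1; h(1) = 1; h(2) = 1.
No roots, so no linear factors.
Monic irreducibles of degree 2 over GF(3): y^2 + 1, y^2 + y - 1, y^2 - y - 1.
None of them divide h (all give nonzero remainder).
Degree-3 irreducible divisors: test the 8 monic irreducibles of degree 3 over GF(3).
None of them divide h (all give nonzero remainder).
No irreducible factor of degree ≤ 3 exists, so h is irreducible over GF(3).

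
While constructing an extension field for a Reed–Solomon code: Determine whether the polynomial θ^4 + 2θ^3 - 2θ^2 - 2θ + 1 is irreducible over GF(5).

No

Write f(θ) = θ^4 + 2θ^3 - 2θ^2 - 2θ + 1.
Check for roots in GF(5): f(0) = 1; f(1) = 0 → root; f(2) = 1; f(3) = 2; f(4) = 0 → root.
f(1) = 0, so (θ − 1) divides f(θ); f is reducible.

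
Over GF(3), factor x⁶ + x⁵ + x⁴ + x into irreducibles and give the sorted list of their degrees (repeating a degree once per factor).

1, 1, 4

Write g(x) = x⁶ + x⁵ + x⁴ + x.
Roots in GF(3): g(0) = 0 → root; g(1) = 1; g(2) = 0 → root.
Linear factors from roots: (x), (x + 1).
Complete factorization: g(x) = (x)·(x + 1)·(x⁴ + x² + 2x + 1).
Factor degrees with multiplicity: 1 + 1 + 4 = 6.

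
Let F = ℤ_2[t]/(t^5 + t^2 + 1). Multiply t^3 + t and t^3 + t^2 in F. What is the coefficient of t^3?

0

Multiply in ℤ_2[t]: (t^3 + t)·(t^3 + t^2) = t^6 + t^5 + t^4 + t^3.
Reduce using t^5 ≡ t^2 + 1 (mod t^5 + t^2 + 1).
Reduced: t^4 + t^2 + t + 1.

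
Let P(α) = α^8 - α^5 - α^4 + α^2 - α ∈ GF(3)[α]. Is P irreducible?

No

Check for roots in GF(3): P(0) = 0 → root; P(1) = 2; P(2) = 0 → root.
P(0) = 0, so (α) divides P(α); P is reducible.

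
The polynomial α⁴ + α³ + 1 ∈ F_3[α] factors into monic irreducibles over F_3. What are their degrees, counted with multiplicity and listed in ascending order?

1, 3

Write h(α) = α⁴ + α³ + 1.
Roots in F_3: h(0) = 1; h(1) = 0 → root; h(2) = 1.
Linear factors from roots: (α + 2).
Complete factorization: h(α) = (α + 2)·(α³ + 2α² + 2α + 2).
Factor degrees with multiplicity: 1 + 3 = 4.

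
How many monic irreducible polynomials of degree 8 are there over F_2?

30

Gauss's count: N_{2}(8) = (1/8) Σ_{d|8} μ(8/d)·2^d.
Divisors of 8: 1, 2, 4, 8; μ(8/d) for each: 0, 0, -1, 1.
Σ = − 2^4 + 2^8 = 240.
N = 240/8 = 30.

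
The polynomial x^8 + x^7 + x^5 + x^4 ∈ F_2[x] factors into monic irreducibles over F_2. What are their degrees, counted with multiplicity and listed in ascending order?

Write g(x) = x^8 + x^7 + x^5 + x^4.
Roots in F_2: g(0) = 0 → root; g(1) = 0 → root.
Linear factors from roots: (x), (x + 1).
Complete factorization: g(x) = (x + 1)^2·(x)^4·(x^2 + x + 1).
Factor degrees with multiplicity: 1 + 1 + 1 + 1 + 1 + 1 + 2 = 8.

1, 1, 1, 1, 1, 1, 2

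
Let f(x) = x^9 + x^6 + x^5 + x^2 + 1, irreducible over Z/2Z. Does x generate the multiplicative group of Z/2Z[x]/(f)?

|GF(2^9)^×| = 2^9 − 1 = 511. Prime factorization: 511 = 7·73.
f is primitive ⇔ x has order 511 in GF(2)[x]/(f), i.e. x^(511/q) ≠ 1 for each prime q | 511.
x^(73) mod f = 1
x^(7) mod f = x^7.
Since x^(73) = 1, the order of x divides 73 < 511; not primitive.

No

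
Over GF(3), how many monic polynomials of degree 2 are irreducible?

Gauss's count: N_{3}(2) = (1/2) Σ_{d|2} μ(2/d)·3^d.
Divisors of 2: 1, 2; μ(2/d) for each: -1, 1.
Σ = − 3^1 + 3^2 = 6.
N = 6/2 = 3.

3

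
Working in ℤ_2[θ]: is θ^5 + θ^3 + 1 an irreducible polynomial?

Yes

Write g(θ) = θ^5 + θ^3 + 1.
Check for roots in ℤ_2: g(0) = 1; g(1) = 1.
No roots, so no linear factors.
Monic irreducibles of degree 2 over GF(2): θ^2 + θ + 1.
None of them divide g (all give nonzero remainder).
No irreducible factor of degree ≤ 2 exists, so g is irreducible over GF(2).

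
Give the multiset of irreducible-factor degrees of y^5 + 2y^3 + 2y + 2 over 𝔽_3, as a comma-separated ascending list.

Write f(y) = y^5 + 2y^3 + 2y + 2.
Roots in 𝔽_3: f(0) = 2; f(1) = 1; f(2) = 0 → root.
Linear factors from roots: (y + 1).
Complete factorization: f(y) = (y + 1)·(y^4 + 2y^3 + 2).
Factor degrees with multiplicity: 1 + 4 = 5.

1, 4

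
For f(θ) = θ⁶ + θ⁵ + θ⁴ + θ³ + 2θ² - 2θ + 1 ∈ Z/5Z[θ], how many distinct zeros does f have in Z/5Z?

3

Evaluate at each of the 5 elements of Z/5Z:
f(0) = 1; f(1) = 0 → root; f(2) = 0 → root; f(3) = 3; f(4) = 0 → root.
Roots: {1, 2, 4}.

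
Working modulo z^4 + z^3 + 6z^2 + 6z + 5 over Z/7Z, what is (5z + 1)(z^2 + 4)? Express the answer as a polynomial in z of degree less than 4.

5z^3 + z^2 + 6z + 4

Multiply in Z/7Z[z]: (5z + 1)·(z^2 + 4) = 5z^3 + z^2 + 6z + 4.
Reduced: 5z^3 + z^2 + 6z + 4.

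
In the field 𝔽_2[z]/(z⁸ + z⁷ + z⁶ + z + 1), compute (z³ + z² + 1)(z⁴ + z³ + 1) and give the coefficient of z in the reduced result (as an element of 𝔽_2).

0

Multiply in 𝔽_2[z]: (z³ + z² + 1)·(z⁴ + z³ + 1) = z⁷ + z⁵ + z⁴ + z² + 1.
Reduced: z⁷ + z⁵ + z⁴ + z² + 1.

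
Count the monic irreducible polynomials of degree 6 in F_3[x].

116

Gauss's count: N_{3}(6) = (1/6) Σ_{d|6} μ(6/d)·3^d.
Divisors of 6: 1, 2, 3, 6; μ(6/d) for each: 1, -1, -1, 1.
Σ = 3^1 − 3^2 − 3^3 + 3^6 = 696.
N = 696/6 = 116.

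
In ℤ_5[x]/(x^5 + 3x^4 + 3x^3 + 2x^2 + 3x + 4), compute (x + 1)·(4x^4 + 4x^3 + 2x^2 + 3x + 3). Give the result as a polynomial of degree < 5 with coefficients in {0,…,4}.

x^4 + 4x^3 + 2x^2 + 4x + 2

Multiply in ℤ_5[x]: (x + 1)·(4x^4 + 4x^3 + 2x^2 + 3x + 3) = 4x^5 + 3x^4 + x^3 + x + 3.
Reduce using x^5 ≡ 2x^4 + 2x^3 + 3x^2 + 2x + 1 (mod x^5 + 3x^4 + 3x^3 + 2x^2 + 3x + 4).
Reduced: x^4 + 4x^3 + 2x^2 + 4x + 2.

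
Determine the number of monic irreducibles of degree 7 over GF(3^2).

x^(9^7) − x is the product of all monic irreducibles of degree dividing 7; Möbius inversion gives N = (1/7) Σ μ(7/d)·9^d.
Divisors of 7: 1, 7; μ(7/d) for each: -1, 1.
Σ = − 9^1 + 9^7 = 4782960.
N = 4782960/7 = 683280.

683280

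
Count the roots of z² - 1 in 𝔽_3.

Write P(z) = z² - 1.
Evaluate at each of the 3 elements of 𝔽_3:
P(0) = 2; P(1) = 0 → root; P(2) = 0 → root.
Roots: {1, 2}.

2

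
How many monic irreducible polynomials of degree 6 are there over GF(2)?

9

The number of monic irreducibles of degree 6 over GF(2) is (1/6)·Σ_{d∣6} μ(6/d) 2^d.
Divisors of 6: 1, 2, 3, 6; μ(6/d) for each: 1, -1, -1, 1.
Σ = 2^1 − 2^2 − 2^3 + 2^6 = 54.
N = 54/6 = 9.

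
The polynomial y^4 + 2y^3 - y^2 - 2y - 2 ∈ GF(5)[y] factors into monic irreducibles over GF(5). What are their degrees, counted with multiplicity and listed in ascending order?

Write f(y) = y^4 + 2y^3 - y^2 - 2y - 2.
Roots in GF(5): f(0) = 3; f(1) = 3; f(2) = 2; f(3) = 3; f(4) = 3.
Complete factorization: f(y) = (y^4 + 2y^3 - y^2 - 2y - 2).
Factor degrees with multiplicity: 4 = 4.

4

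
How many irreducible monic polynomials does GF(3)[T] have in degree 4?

x^(3^4) − x is the product of all monic irreducibles of degree dividing 4; Möbius inversion gives N = (1/4) Σ μ(4/d)·3^d.
Divisors of 4: 1, 2, 4; μ(4/d) for each: 0, -1, 1.
Σ = − 3^2 + 3^4 = 72.
N = 72/4 = 18.

18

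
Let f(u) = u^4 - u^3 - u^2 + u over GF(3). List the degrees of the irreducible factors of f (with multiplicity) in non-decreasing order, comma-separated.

Roots in GF(3): f(0) = 0 → root; f(1) = 0 → root; f(2) = 0 → root.
Linear factors from roots: (u), (u - 1), (u + 1).
Complete factorization: f(u) = (u)·(u + 1)·(u - 1)^2.
Factor degrees with multiplicity: 1 + 1 + 1 + 1 = 4.

1, 1, 1, 1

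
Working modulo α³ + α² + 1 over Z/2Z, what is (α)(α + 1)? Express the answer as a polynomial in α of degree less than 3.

Multiply in Z/2Z[α]: (α)·(α + 1) = α² + α.
Reduced: α² + α.

α^2 + α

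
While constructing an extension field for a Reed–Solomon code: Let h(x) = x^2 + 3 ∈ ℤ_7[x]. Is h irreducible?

Check for roots in ℤ_7: h(0) = 3; h(1) = 4; h(2) = 0 → root; h(3) = 5; h(4) = 5; h(5) = 0 → root; h(6) = 4.
h(2) = 0, so (x − 2) divides h(x); h is reducible.

No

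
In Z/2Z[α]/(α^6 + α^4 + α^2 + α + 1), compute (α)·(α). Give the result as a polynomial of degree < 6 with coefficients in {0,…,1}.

α^2

Multiply in Z/2Z[α]: (α)·(α) = α^2.
Reduced: α^2.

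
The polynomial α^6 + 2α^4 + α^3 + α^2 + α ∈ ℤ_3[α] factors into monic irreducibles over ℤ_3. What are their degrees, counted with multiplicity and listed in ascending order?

1, 1, 2, 2

Write h(α) = α^6 + 2α^4 + α^3 + α^2 + α.
Roots in ℤ_3: h(0) = 0 → root; h(1) = 0 → root; h(2) = 2.
Linear factors from roots: (α), (α + 2).
Complete factorization: h(α) = (α)·(α + 2)·(α^2 + 1)·(α^2 + α + 2).
Factor degrees with multiplicity: 1 + 1 + 2 + 2 = 6.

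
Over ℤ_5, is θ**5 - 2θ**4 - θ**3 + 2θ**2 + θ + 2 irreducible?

Write g(θ) = θ**5 - 2θ**4 - θ**3 + 2θ**2 + θ + 2.
Check for roots in ℤ_5: g(0) = 2; g(1) = 3; g(2) = 4; g(3) = 2; g(4) = 1.
No roots, so no linear factors.
Degree-2 irreducible divisors: test the 10 monic irreducibles of degree 2 over GF(5).
None of them divide g (all give nonzero remainder).
No irreducible factor of degree ≤ 2 exists, so g is irreducible over GF(5).

Yes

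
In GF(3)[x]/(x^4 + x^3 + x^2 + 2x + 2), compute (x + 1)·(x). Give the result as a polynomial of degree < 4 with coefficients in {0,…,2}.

x^2 + x

Multiply in GF(3)[x]: (x + 1)·(x) = x^2 + x.
Reduced: x^2 + x.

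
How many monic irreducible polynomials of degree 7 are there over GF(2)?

18

Gauss's count: N_{2}(7) = (1/7) Σ_{d|7} μ(7/d)·2^d.
Divisors of 7: 1, 7; μ(7/d) for each: -1, 1.
Σ = − 2^1 + 2^7 = 126.
N = 126/7 = 18.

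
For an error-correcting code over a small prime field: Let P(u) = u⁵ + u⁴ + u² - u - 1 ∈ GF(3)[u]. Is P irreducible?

Check for roots in GF(3): P(0) = 2; P(1) = 1; P(2) = 1.
No roots, so no linear factors.
Monic irreducibles of degree 2 over GF(3): u² + 1, u² + u - 1, u² - u - 1.
None of them divide P (all give nonzero remainder).
No irreducible factor of degree ≤ 2 exists, so P is irreducible over GF(3).

Yes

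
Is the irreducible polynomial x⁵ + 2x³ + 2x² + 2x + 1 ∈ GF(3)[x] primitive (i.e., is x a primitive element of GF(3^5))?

No

Write f(x) = x⁵ + 2x³ + 2x² + 2x + 1.
|GF(3^5)^×| = 3^5 − 1 = 242. Prime factorization: 242 = 2·11^2.
f is primitive ⇔ x has order 242 in GF(3)[x]/(f), i.e. x^(242/q) ≠ 1 for each prime q | 242.
x^(121) mod f = 2.
x^(22) mod f = 1
Since x^(22) = 1, the order of x divides 22 < 242; not primitive.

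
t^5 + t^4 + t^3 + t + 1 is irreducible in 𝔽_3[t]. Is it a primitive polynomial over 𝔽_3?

Write f(t) = t^5 + t^4 + t^3 + t + 1.
|GF(3^5)^×| = 3^5 − 1 = 242. Prime factorization: 242 = 2·11^2.
f is primitive ⇔ t has order 242 in GF(3)[t]/(f), i.e. t^(242/q) ≠ 1 for each prime q | 242.
t^(121) mod f = 2.
t^(22) mod f = t^4 + 2t^3 + t^2 + 1.
None equal 1, so t has full order 242; f is primitive.

Yes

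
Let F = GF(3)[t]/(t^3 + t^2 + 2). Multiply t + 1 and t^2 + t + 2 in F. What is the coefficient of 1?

0

Multiply in GF(3)[t]: (t + 1)·(t^2 + t + 2) = t^3 + 2t^2 + 2.
Reduce using t^3 ≡ 2t^2 + 1 (mod t^3 + t^2 + 2).
Reduced: t^2.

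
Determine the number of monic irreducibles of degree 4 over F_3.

Gauss's count: N_{3}(4) = (1/4) Σ_{d|4} μ(4/d)·3^d.
Divisors of 4: 1, 2, 4; μ(4/d) for each: 0, -1, 1.
Σ = − 3^2 + 3^4 = 72.
N = 72/4 = 18.

18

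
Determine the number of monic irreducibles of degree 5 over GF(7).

3360

By the necklace-counting formula, N_7(5) = (1/5) Σ_{d|5} μ(5/d)·7^d.
Divisors of 5: 1, 5; μ(5/d) for each: -1, 1.
Σ = − 7^1 + 7^5 = 16800.
N = 16800/5 = 3360.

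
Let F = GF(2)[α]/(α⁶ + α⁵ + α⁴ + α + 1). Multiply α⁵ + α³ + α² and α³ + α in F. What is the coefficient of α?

Multiply in GF(2)[α]: (α⁵ + α³ + α²)·(α³ + α) = α⁸ + α⁵ + α⁴ + α³.
Reduce using α⁶ ≡ α⁵ + α⁴ + α + 1 (mod α⁶ + α⁵ + α⁴ + α + 1).
Reduced: α⁴ + α.

1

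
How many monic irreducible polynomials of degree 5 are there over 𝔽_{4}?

By the necklace-counting formula, N_4(5) = (1/5) Σ_{d|5} μ(5/d)·4^d.
Divisors of 5: 1, 5; μ(5/d) for each: -1, 1.
Σ = − 4^1 + 4^5 = 1020.
N = 1020/5 = 204.

204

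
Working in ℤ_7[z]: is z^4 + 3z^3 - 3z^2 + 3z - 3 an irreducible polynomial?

Write g(z) = z^4 + 3z^3 - 3z^2 + 3z - 3.
Check for roots in ℤ_7: g(0) = 4; g(1) = 1; g(2) = 3; g(3) = 1; g(4) = 3; g(5) = 6; g(6) = 3.
No roots, so no linear factors.
Degree-2 irreducible divisors: test the 21 monic irreducibles of degree 2 over GF(7).
None of them divide g (all give nonzero remainder).
No irreducible factor of degree ≤ 2 exists, so g is irreducible over GF(7).

Yes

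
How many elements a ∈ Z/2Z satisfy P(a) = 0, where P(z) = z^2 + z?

Evaluate at each of the 2 elements of Z/2Z:
P(0) = 0 → root; P(1) = 0 → root.
Roots: {0, 1}.

2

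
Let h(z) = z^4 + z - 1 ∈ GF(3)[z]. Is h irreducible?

Yes

Check for roots in GF(3): h(0) = 2; h(1) = 1; h(2) = 2.
No roots, so no linear factors.
Monic irreducibles of degree 2 over GF(3): z^2 + 1, z^2 + z - 1, z^2 - z - 1.
None of them divide h (all give nonzero remainder).
No irreducible factor of degree ≤ 2 exists, so h is irreducible over GF(3).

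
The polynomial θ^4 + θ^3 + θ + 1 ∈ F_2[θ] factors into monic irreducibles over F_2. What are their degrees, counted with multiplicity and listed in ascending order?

Write g(θ) = θ^4 + θ^3 + θ + 1.
Roots in F_2: g(0) = 1; g(1) = 0 → root.
Linear factors from roots: (θ + 1).
Complete factorization: g(θ) = (θ + 1)^2·(θ^2 + θ + 1).
Factor degrees with multiplicity: 1 + 1 + 2 = 4.

1, 1, 2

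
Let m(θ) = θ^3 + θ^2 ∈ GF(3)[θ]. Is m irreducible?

No

Check for roots in GF(3): m(0) = 0 → root; m(1) = 2; m(2) = 0 → root.
m(0) = 0, so (θ) divides m(θ); m is reducible.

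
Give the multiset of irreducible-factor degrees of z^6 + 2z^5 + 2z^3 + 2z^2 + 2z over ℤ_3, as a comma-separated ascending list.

Write g(z) = z^6 + 2z^5 + 2z^3 + 2z^2 + 2z.
Roots in ℤ_3: g(0) = 0 → root; g(1) = 0 → root; g(2) = 0 → root.
Linear factors from roots: (z), (z + 2), (z + 1).
Complete factorization: g(z) = (z)·(z + 1)·(z + 2)·(z^3 + 2z^2 + z + 1).
Factor degrees with multiplicity: 1 + 1 + 1 + 3 = 6.

1, 1, 1, 3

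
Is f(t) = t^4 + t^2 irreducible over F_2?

No

Check for roots in F_2: f(0) = 0 → root; f(1) = 0 → root.
f(0) = 0, so (t) divides f(t); f is reducible.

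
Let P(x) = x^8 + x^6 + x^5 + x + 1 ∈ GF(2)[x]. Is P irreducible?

Check for roots in GF(2): P(0) = 1; P(1) = 1.
No roots, so no linear factors.
Monic irreducibles of degree 2 over GF(2): x^2 + x + 1.
None of them divide P (all give nonzero remainder).
Monic irreducibles of degree 3 over GF(2): x^3 + x + 1, x^3 + x^2 + 1.
None of them divide P (all give nonzero remainder).
Monic irreducibles of degree 4 over GF(2): x^4 + x + 1, x^4 + x^3 + 1, x^4 + x^3 + x^2 + x + 1.
None of them divide P (all give nonzero remainder).
No irreducible factor of degree ≤ 4 exists, so P is irreducible over GF(2).

Yes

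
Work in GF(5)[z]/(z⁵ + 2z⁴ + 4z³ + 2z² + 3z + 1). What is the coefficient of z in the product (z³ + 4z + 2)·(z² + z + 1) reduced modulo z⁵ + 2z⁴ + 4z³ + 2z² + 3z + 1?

Multiply in GF(5)[z]: (z³ + 4z + 2)·(z² + z + 1) = z⁵ + z⁴ + z² + z + 2.
Reduce using z⁵ ≡ 3z⁴ + z³ + 3z² + 2z + 4 (mod z⁵ + 2z⁴ + 4z³ + 2z² + 3z + 1).
Reduced: 4z⁴ + z³ + 4z² + 3z + 1.

3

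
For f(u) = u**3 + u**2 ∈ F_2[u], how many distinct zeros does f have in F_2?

Evaluate at each of the 2 elements of F_2:
f(0) = 0 → root; f(1) = 0 → root.
Roots: {0, 1}.

2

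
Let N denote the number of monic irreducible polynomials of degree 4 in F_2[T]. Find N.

x^(2^4) − x is the product of all monic irreducibles of degree dividing 4; Möbius inversion gives N = (1/4) Σ μ(4/d)·2^d.
Divisors of 4: 1, 2, 4; μ(4/d) for each: 0, -1, 1.
Σ = − 2^2 + 2^4 = 12.
N = 12/4 = 3.

3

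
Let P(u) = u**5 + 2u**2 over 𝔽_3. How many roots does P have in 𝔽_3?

Evaluate at each of the 3 elements of 𝔽_3:
P(0) = 0 → root; P(1) = 0 → root; P(2) = 1.
Roots: {0, 1}.

2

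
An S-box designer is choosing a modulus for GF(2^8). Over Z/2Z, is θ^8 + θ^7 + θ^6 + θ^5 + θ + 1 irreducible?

Write f(θ) = θ^8 + θ^7 + θ^6 + θ^5 + θ + 1.
Check for roots in Z/2Z: f(0) = 1; f(1) = 0 → root.
f(1) = 0, so (θ − 1) divides f(θ); f is reducible.

No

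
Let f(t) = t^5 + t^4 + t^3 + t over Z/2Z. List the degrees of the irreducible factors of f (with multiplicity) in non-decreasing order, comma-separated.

1, 1, 3

Roots in Z/2Z: f(0) = 0 → root; f(1) = 0 → root.
Linear factors from roots: (t), (t + 1).
Complete factorization: f(t) = (t)·(t + 1)·(t^3 + t + 1).
Factor degrees with multiplicity: 1 + 1 + 3 = 5.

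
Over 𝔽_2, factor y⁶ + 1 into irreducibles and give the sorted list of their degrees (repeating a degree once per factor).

1, 1, 2, 2

Write g(y) = y⁶ + 1.
Roots in 𝔽_2: g(0) = 1; g(1) = 0 → root.
Linear factors from roots: (y + 1).
Complete factorization: g(y) = (y + 1)^2·(y² + y + 1)^2.
Factor degrees with multiplicity: 1 + 1 + 2 + 2 = 6.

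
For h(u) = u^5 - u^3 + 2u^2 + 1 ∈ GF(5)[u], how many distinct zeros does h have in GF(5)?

1

Evaluate at each of the 5 elements of GF(5):
h(0) = 1; h(1) = 3; h(2) = 3; h(3) = 0 → root; h(4) = 3.
Roots: {3}.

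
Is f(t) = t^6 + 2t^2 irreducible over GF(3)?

No

Check for roots in GF(3): f(0) = 0 → root; f(1) = 0 → root; f(2) = 0 → root.
f(0) = 0, so (t) divides f(t); f is reducible.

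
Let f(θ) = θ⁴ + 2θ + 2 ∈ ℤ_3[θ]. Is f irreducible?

Yes

Check for roots in ℤ_3: f(0) = 2; f(1) = 2; f(2) = 1.
No roots, so no linear factors.
Monic irreducibles of degree 2 over GF(3): θ² + 1, θ² + θ + 2, θ² + 2θ + 2.
None of them divide f (all give nonzero remainder).
No irreducible factor of degree ≤ 2 exists, so f is irreducible over GF(3).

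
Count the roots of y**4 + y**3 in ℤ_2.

2

Write f(y) = y**4 + y**3.
Evaluate at each of the 2 elements of ℤ_2:
f(0) = 0 → root; f(1) = 0 → root.
Roots: {0, 1}.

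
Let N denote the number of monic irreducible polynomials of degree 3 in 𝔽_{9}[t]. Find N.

By the necklace-counting formula, N_9(3) = (1/3) Σ_{d|3} μ(3/d)·9^d.
Divisors of 3: 1, 3; μ(3/d) for each: -1, 1.
Σ = − 9^1 + 9^3 = 720.
N = 720/3 = 240.

240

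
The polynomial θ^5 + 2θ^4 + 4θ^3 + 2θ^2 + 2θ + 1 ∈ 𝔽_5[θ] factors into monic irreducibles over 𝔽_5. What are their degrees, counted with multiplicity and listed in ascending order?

5

Write f(θ) = θ^5 + 2θ^4 + 4θ^3 + 2θ^2 + 2θ + 1.
Roots in 𝔽_5: f(0) = 1; f(1) = 2; f(2) = 4; f(3) = 3; f(4) = 3.
Complete factorization: f(θ) = (θ^5 + 2θ^4 + 4θ^3 + 2θ^2 + 2θ + 1).
Factor degrees with multiplicity: 5 = 5.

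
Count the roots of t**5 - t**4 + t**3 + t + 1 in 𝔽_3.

Write P(t) = t**5 - t**4 + t**3 + t + 1.
Evaluate at each of the 3 elements of 𝔽_3:
P(0) = 1; P(1) = 0 → root; P(2) = 0 → root.
Roots: {1, 2}.

2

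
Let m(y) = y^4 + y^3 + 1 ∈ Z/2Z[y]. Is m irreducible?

Check for roots in Z/2Z: m(0) = 1; m(1) = 1.
No roots, so no linear factors.
Monic irreducibles of degree 2 over GF(2): y^2 + y + 1.
None of them divide m (all give nonzero remainder).
No irreducible factor of degree ≤ 2 exists, so m is irreducible over GF(2).

Yes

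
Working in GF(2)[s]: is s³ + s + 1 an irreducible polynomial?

Yes

Write h(s) = s³ + s + 1.
Check for roots in GF(2): h(0) = 1; h(1) = 1.
No roots. A degree-3 polynomial over a field with no linear factor is irreducible.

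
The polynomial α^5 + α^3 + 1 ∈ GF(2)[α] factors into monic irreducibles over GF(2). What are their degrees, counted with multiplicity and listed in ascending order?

Write f(α) = α^5 + α^3 + 1.
Roots in GF(2): f(0) = 1; f(1) = 1.
Complete factorization: f(α) = (α^5 + α^3 + 1).
Factor degrees with multiplicity: 5 = 5.

5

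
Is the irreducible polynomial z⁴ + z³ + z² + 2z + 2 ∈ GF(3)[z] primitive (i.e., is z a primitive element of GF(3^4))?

Write f(z) = z⁴ + z³ + z² + 2z + 2.
|GF(3^4)^×| = 3^4 − 1 = 80. Prime factorization: 80 = 2^4·5.
f is primitive ⇔ z has order 80 in GF(3)[z]/(f), i.e. z^(80/q) ≠ 1 for each prime q | 80.
z^(40) mod f = 2.
z^(16) mod f = 2z³ + 1.
None equal 1, so z has full order 80; f is primitive.

Yes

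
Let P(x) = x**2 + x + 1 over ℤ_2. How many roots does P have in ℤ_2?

0

Evaluate at each of the 2 elements of ℤ_2:
P(0) = 1; P(1) = 1.
No element is a root.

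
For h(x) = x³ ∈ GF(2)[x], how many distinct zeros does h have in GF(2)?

1

Evaluate at each of the 2 elements of GF(2):
h(0) = 0 → root; h(1) = 1.
Roots: {0}.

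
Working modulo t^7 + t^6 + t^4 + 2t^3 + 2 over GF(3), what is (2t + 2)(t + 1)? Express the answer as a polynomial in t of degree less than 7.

2t^2 + t + 2

Multiply in GF(3)[t]: (2t + 2)·(t + 1) = 2t^2 + t + 2.
Reduced: 2t^2 + t + 2.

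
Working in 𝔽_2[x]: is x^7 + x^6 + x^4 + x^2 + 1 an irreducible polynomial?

Write g(x) = x^7 + x^6 + x^4 + x^2 + 1.
Check for roots in 𝔽_2: g(0) = 1; g(1) = 1.
No roots, so no linear factors.
Monic irreducibles of degree 2 over GF(2): x^2 + x + 1.
None of them divide g (all give nonzero remainder).
Monic irreducibles of degree 3 over GF(2): x^3 + x + 1, x^3 + x^2 + 1.
None of them divide g (all give nonzero remainder).
No irreducible factor of degree ≤ 3 exists, so g is irreducible over GF(2).

Yes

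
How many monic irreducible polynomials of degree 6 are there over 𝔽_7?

x^(7^6) − x is the product of all monic irreducibles of degree dividing 6; Möbius inversion gives N = (1/6) Σ μ(6/d)·7^d.
Divisors of 6: 1, 2, 3, 6; μ(6/d) for each: 1, -1, -1, 1.
Σ = 7^1 − 7^2 − 7^3 + 7^6 = 117264.
N = 117264/6 = 19544.

19544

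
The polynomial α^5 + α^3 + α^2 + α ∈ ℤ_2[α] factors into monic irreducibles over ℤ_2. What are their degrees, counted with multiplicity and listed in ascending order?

Write f(α) = α^5 + α^3 + α^2 + α.
Roots in ℤ_2: f(0) = 0 → root; f(1) = 0 → root.
Linear factors from roots: (α), (α + 1).
Complete factorization: f(α) = (α)·(α + 1)·(α^3 + α^2 + 1).
Factor degrees with multiplicity: 1 + 1 + 3 = 5.

1, 1, 3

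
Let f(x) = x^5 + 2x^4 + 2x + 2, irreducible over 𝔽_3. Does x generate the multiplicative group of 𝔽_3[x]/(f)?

No

|GF(3^5)^×| = 3^5 − 1 = 242. Prime factorization: 242 = 2·11^2.
f is primitive ⇔ x has order 242 in GF(3)[x]/(f), i.e. x^(242/q) ≠ 1 for each prime q | 242.
x^(121) mod f = 1
x^(22) mod f = 2x^3 + 2.
Since x^(121) = 1, the order of x divides 121 < 242; not primitive.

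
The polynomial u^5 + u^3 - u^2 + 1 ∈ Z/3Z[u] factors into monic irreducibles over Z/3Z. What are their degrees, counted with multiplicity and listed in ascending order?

5

Write h(u) = u^5 + u^3 - u^2 + 1.
Roots in Z/3Z: h(0) = 1; h(1) = 2; h(2) = 1.
Complete factorization: h(u) = (u^5 + u^3 - u^2 + 1).
Factor degrees with multiplicity: 5 = 5.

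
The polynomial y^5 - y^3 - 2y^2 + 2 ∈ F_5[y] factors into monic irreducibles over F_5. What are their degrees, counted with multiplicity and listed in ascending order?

1, 1, 1, 2

Write g(y) = y^5 - y^3 - 2y^2 + 2.
Roots in F_5: g(0) = 2; g(1) = 0 → root; g(2) = 3; g(3) = 0 → root; g(4) = 0 → root.
Linear factors from roots: (y - 1), (y + 2), (y + 1).
Complete factorization: g(y) = (y + 1)·(y + 2)·(y - 1)·(y^2 - 2y - 1).
Factor degrees with multiplicity: 1 + 1 + 1 + 2 = 5.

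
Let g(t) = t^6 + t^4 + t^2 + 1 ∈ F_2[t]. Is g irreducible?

Check for roots in F_2: g(0) = 1; g(1) = 0 → root.
g(1) = 0, so (t − 1) divides g(t); g is reducible.

No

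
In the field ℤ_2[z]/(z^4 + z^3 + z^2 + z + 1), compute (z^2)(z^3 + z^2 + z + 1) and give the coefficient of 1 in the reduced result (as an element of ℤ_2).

Multiply in ℤ_2[z]: (z^2)·(z^3 + z^2 + z + 1) = z^5 + z^4 + z^3 + z^2.
Reduce using z^4 ≡ z^3 + z^2 + z + 1 (mod z^4 + z^3 + z^2 + z + 1).
Reduced: z.

0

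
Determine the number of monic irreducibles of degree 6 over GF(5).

2580

Gauss's count: N_{5}(6) = (1/6) Σ_{d|6} μ(6/d)·5^d.
Divisors of 6: 1, 2, 3, 6; μ(6/d) for each: 1, -1, -1, 1.
Σ = 5^1 − 5^2 − 5^3 + 5^6 = 15480.
N = 15480/6 = 2580.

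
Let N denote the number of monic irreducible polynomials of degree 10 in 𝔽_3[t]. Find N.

Gauss's count: N_{3}(10) = (1/10) Σ_{d|10} μ(10/d)·3^d.
Divisors of 10: 1, 2, 5, 10; μ(10/d) for each: 1, -1, -1, 1.
Σ = 3^1 − 3^2 − 3^5 + 3^10 = 58800.
N = 58800/10 = 5880.

5880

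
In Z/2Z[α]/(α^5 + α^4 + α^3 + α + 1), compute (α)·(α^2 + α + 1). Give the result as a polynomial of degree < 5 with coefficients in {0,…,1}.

Multiply in Z/2Z[α]: (α)·(α^2 + α + 1) = α^3 + α^2 + α.
Reduced: α^3 + α^2 + α.

α^3 + α^2 + α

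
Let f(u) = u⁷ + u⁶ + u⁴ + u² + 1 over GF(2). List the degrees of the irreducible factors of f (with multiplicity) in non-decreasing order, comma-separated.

7

Roots in GF(2): f(0) = 1; f(1) = 1.
Complete factorization: f(u) = (u⁷ + u⁶ + u⁴ + u² + 1).
Factor degrees with multiplicity: 7 = 7.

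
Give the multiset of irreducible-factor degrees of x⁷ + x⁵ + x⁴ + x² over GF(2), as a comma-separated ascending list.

1, 1, 1, 1, 1, 2

Write h(x) = x⁷ + x⁵ + x⁴ + x².
Roots in GF(2): h(0) = 0 → root; h(1) = 0 → root.
Linear factors from roots: (x), (x + 1).
Complete factorization: h(x) = (x)^2·(x + 1)^3·(x² + x + 1).
Factor degrees with multiplicity: 1 + 1 + 1 + 1 + 1 + 2 = 7.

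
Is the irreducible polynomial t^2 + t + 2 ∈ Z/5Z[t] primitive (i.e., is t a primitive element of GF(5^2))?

Write f(t) = t^2 + t + 2.
|GF(5^2)^×| = 5^2 − 1 = 24. Prime factorization: 24 = 2^3·3.
f is primitive ⇔ t has order 24 in GF(5)[t]/(f), i.e. t^(24/q) ≠ 1 for each prime q | 24.
t^(12) mod f = 4.
t^(8) mod f = 3t + 1.
None equal 1, so t has full order 24; f is primitive.

Yes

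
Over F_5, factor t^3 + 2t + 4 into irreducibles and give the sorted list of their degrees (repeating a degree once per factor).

3

Write h(t) = t^3 + 2t + 4.
Roots in F_5: h(0) = 4; h(1) = 2; h(2) = 1; h(3) = 2; h(4) = 1.
Complete factorization: h(t) = (t^3 + 2t + 4).
Factor degrees with multiplicity: 3 = 3.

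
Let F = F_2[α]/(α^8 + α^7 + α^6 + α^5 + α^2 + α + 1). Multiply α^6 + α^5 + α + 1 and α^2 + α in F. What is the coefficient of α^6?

0

Multiply in F_2[α]: (α^6 + α^5 + α + 1)·(α^2 + α) = α^8 + α^6 + α^3 + α.
Reduce using α^8 ≡ α^7 + α^6 + α^5 + α^2 + α + 1 (mod α^8 + α^7 + α^6 + α^5 + α^2 + α + 1).
Reduced: α^7 + α^5 + α^3 + α^2 + 1.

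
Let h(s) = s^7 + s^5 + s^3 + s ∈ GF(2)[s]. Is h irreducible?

Check for roots in GF(2): h(0) = 0 → root; h(1) = 0 → root.
h(0) = 0, so (s) divides h(s); h is reducible.

No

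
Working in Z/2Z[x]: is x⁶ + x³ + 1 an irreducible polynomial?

Write f(x) = x⁶ + x³ + 1.
Check for roots in Z/2Z: f(0) = 1; f(1) = 1.
No roots, so no linear factors.
Monic irreducibles of degree 2 over GF(2): x² + x + 1.
None of them divide f (all give nonzero remainder).
Monic irreducibles of degree 3 over GF(2): x³ + x + 1, x³ + x² + 1.
None of them divide f (all give nonzero remainder).
No irreducible factor of degree ≤ 3 exists, so f is irreducible over GF(2).

Yes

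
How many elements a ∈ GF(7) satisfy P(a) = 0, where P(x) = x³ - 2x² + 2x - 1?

Evaluate at each of the 7 elements of GF(7):
P(0) = 6; P(1) = 0 → root; P(2) = 3; P(3) = 0 → root; P(4) = 4; P(5) = 0 → root; P(6) = 1.
Roots: {1, 3, 5}.

3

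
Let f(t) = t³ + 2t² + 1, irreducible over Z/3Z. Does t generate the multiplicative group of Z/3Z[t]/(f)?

Yes

|GF(3^3)^×| = 3^3 − 1 = 26. Prime factorization: 26 = 2·13.
f is primitive ⇔ t has order 26 in GF(3)[t]/(f), i.e. t^(26/q) ≠ 1 for each prime q | 26.
t^(13) mod f = 2.
t^(2) mod f = t².
None equal 1, so t has full order 26; f is primitive.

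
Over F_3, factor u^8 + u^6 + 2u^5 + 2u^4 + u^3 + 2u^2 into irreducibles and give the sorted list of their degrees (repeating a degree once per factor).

Write g(u) = u^8 + u^6 + 2u^5 + 2u^4 + u^3 + 2u^2.
Roots in F_3: g(0) = 0 → root; g(1) = 0 → root; g(2) = 0 → root.
Linear factors from roots: (u), (u + 2), (u + 1).
Complete factorization: g(u) = (u + 1)·(u)^2·(u + 2)^2·(u^3 + u^2 + 2).
Factor degrees with multiplicity: 1 + 1 + 1 + 1 + 1 + 3 = 8.

1, 1, 1, 1, 1, 3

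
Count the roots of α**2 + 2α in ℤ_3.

2

Write P(α) = α**2 + 2α.
Evaluate at each of the 3 elements of ℤ_3:
P(0) = 0 → root; P(1) = 0 → root; P(2) = 2.
Roots: {0, 1}.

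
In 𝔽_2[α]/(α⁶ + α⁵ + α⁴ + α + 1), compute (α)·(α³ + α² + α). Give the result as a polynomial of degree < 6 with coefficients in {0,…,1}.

Multiply in 𝔽_2[α]: (α)·(α³ + α² + α) = α⁴ + α³ + α².
Reduced: α⁴ + α³ + α².

α^4 + α^3 + α^2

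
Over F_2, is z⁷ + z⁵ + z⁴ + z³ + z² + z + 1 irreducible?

Yes

Write g(z) = z⁷ + z⁵ + z⁴ + z³ + z² + z + 1.
Check for roots in F_2: g(0) = 1; g(1) = 1.
No roots, so no linear factors.
Monic irreducibles of degree 2 over GF(2): z² + z + 1.
None of them divide g (all give nonzero remainder).
Monic irreducibles of degree 3 over GF(2): z³ + z + 1, z³ + z² + 1.
None of them divide g (all give nonzero remainder).
No irreducible factor of degree ≤ 3 exists, so g is irreducible over GF(2).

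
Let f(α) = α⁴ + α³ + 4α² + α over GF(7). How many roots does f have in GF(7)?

4

Evaluate at each of the 7 elements of GF(7):
f(0) = 0 → root; f(1) = 0 → root; f(2) = 0 → root; f(3) = 0 → root; f(4) = 3; f(5) = 1; f(6) = 3.
Roots: {0, 1, 2, 3}.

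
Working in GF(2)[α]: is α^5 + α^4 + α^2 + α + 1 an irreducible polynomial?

Yes

Write g(α) = α^5 + α^4 + α^2 + α + 1.
Check for roots in GF(2): g(0) = 1; g(1) = 1.
No roots, so no linear factors.
Monic irreducibles of degree 2 over GF(2): α^2 + α + 1.
None of them divide g (all give nonzero remainder).
No irreducible factor of degree ≤ 2 exists, so g is irreducible over GF(2).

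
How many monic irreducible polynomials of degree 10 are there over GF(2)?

99

The number of monic irreducibles of degree 10 over GF(2) is (1/10)·Σ_{d∣10} μ(10/d) 2^d.
Divisors of 10: 1, 2, 5, 10; μ(10/d) for each: 1, -1, -1, 1.
Σ = 2^1 − 2^2 − 2^5 + 2^10 = 990.
N = 990/10 = 99.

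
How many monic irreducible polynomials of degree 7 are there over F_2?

18

By the necklace-counting formula, N_2(7) = (1/7) Σ_{d|7} μ(7/d)·2^d.
Divisors of 7: 1, 7; μ(7/d) for each: -1, 1.
Σ = − 2^1 + 2^7 = 126.
N = 126/7 = 18.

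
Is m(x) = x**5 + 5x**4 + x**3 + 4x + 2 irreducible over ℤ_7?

Yes

Check for roots in ℤ_7: m(0) = 2; m(1) = 6; m(2) = 4; m(3) = 3; m(4) = 6; m(5) = 6; m(6) = 1.
No roots, so no linear factors.
Degree-2 irreducible divisors: test the 21 monic irreducibles of degree 2 over GF(7).
None of them divide m (all give nonzero remainder).
No irreducible factor of degree ≤ 2 exists, so m is irreducible over GF(7).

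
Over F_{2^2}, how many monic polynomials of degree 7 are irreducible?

2340

By the necklace-counting formula, N_4(7) = (1/7) Σ_{d|7} μ(7/d)·4^d.
Divisors of 7: 1, 7; μ(7/d) for each: -1, 1.
Σ = − 4^1 + 4^7 = 16380.
N = 16380/7 = 2340.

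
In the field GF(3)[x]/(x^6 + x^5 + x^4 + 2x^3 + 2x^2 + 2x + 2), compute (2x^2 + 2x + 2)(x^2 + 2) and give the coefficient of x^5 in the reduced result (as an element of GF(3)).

Multiply in GF(3)[x]: (2x^2 + 2x + 2)·(x^2 + 2) = 2x^4 + 2x^3 + x + 1.
Reduced: 2x^4 + 2x^3 + x + 1.

0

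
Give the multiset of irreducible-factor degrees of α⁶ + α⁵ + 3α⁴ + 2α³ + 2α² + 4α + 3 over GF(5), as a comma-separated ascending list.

6

Write h(α) = α⁶ + α⁵ + 3α⁴ + 2α³ + 2α² + 4α + 3.
Roots in GF(5): h(0) = 3; h(1) = 1; h(2) = 4; h(3) = 2; h(4) = 2.
Complete factorization: h(α) = (α⁶ + α⁵ + 3α⁴ + 2α³ + 2α² + 4α + 3).
Factor degrees with multiplicity: 6 = 6.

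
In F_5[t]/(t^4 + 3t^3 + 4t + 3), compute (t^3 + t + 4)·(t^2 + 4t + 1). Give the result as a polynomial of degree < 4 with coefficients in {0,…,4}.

Multiply in F_5[t]: (t^3 + t + 4)·(t^2 + 4t + 1) = t^5 + 4t^4 + 2t^3 + 3t^2 + 2t + 4.
Reduce using t^4 ≡ 2t^3 + t + 2 (mod t^4 + 3t^3 + 4t + 3).
Reduced: 4t^3 + 4t^2 + 1.

4t^3 + 4t^2 + 1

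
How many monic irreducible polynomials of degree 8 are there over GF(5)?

48750

The number of monic irreducibles of degree 8 over GF(5) is (1/8)·Σ_{d∣8} μ(8/d) 5^d.
Divisors of 8: 1, 2, 4, 8; μ(8/d) for each: 0, 0, -1, 1.
Σ = − 5^4 + 5^8 = 390000.
N = 390000/8 = 48750.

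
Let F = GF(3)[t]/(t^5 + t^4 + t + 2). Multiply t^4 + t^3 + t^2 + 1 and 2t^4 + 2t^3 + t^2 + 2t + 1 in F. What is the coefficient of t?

Multiply in GF(3)[t]: (t^4 + t^3 + t^2 + 1)·(2t^4 + 2t^3 + t^2 + 2t + 1) = 2t^8 + t^7 + 2t^6 + 2t^5 + 2t^3 + 2t^2 + 2t + 1.
Reduce using t^5 ≡ 2t^4 + 2t + 1 (mod t^5 + t^4 + t + 2).
Reduced: 2t^4 + 2t^3 + t^2.

0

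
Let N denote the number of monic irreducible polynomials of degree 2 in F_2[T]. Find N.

1

By the necklace-counting formula, N_2(2) = (1/2) Σ_{d|2} μ(2/d)·2^d.
Divisors of 2: 1, 2; μ(2/d) for each: -1, 1.
Σ = − 2^1 + 2^2 = 2.
N = 2/2 = 1.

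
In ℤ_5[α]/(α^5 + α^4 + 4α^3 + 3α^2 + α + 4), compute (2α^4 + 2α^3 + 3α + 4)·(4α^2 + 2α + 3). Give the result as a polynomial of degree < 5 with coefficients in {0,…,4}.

Multiply in ℤ_5[α]: (2α^4 + 2α^3 + 3α + 4)·(4α^2 + 2α + 3) = 3α^6 + 2α^5 + 3α^3 + 2α^2 + 2α + 2.
Reduce using α^5 ≡ 4α^4 + α^3 + 2α^2 + 4α + 1 (mod α^5 + α^4 + 4α^3 + 3α^2 + α + 4).
Reduced: 4α^4 + 3α^3 + 2α^2 + α + 1.

4α^4 + 3α^3 + 2α^2 + α + 1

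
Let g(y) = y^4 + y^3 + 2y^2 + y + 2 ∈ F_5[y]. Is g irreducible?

Yes

Check for roots in F_5: g(0) = 2; g(1) = 2; g(2) = 1; g(3) = 1; g(4) = 3.
No roots, so no linear factors.
Degree-2 irreducible divisors: test the 10 monic irreducibles of degree 2 over GF(5).
None of them divide g (all give nonzero remainder).
No irreducible factor of degree ≤ 2 exists, so g is irreducible over GF(5).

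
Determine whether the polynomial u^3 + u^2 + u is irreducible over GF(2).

Write f(u) = u^3 + u^2 + u.
Check for roots in GF(2): f(0) = 0 → root; f(1) = 1.
f(0) = 0, so (u) divides f(u); f is reducible.

No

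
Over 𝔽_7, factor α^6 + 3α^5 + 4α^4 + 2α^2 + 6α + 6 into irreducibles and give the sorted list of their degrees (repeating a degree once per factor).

Write f(α) = α^6 + 3α^5 + 4α^4 + 2α^2 + 6α + 6.
Complete factorization: f(α) = (α^6 + 3α^5 + 4α^4 + 2α^2 + 6α + 6).
Factor degrees with multiplicity: 6 = 6.

6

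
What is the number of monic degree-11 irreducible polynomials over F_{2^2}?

By the necklace-counting formula, N_4(11) = (1/11) Σ_{d|11} μ(11/d)·4^d.
Divisors of 11: 1, 11; μ(11/d) for each: -1, 1.
Σ = − 4^1 + 4^11 = 4194300.
N = 4194300/11 = 381300.

381300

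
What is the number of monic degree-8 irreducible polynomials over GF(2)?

30

Gauss's count: N_{2}(8) = (1/8) Σ_{d|8} μ(8/d)·2^d.
Divisors of 8: 1, 2, 4, 8; μ(8/d) for each: 0, 0, -1, 1.
Σ = − 2^4 + 2^8 = 240.
N = 240/8 = 30.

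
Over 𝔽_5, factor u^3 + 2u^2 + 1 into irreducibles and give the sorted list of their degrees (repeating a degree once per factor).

3

Write h(u) = u^3 + 2u^2 + 1.
Roots in 𝔽_5: h(0) = 1; h(1) = 4; h(2) = 2; h(3) = 1; h(4) = 2.
Complete factorization: h(u) = (u^3 + 2u^2 + 1).
Factor degrees with multiplicity: 3 = 3.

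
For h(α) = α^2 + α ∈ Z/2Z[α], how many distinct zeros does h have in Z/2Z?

2

Evaluate at each of the 2 elements of Z/2Z:
h(0) = 0 → root; h(1) = 0 → root.
Roots: {0, 1}.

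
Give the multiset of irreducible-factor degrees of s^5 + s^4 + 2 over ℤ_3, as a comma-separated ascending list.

5

Write f(s) = s^5 + s^4 + 2.
Roots in ℤ_3: f(0) = 2; f(1) = 1; f(2) = 2.
Complete factorization: f(s) = (s^5 + s^4 + 2).
Factor degrees with multiplicity: 5 = 5.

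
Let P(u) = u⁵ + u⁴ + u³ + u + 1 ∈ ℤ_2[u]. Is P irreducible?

Yes

Check for roots in ℤ_2: P(0) = 1; P(1) = 1.
No roots, so no linear factors.
Monic irreducibles of degree 2 over GF(2): u² + u + 1.
None of them divide P (all give nonzero remainder).
No irreducible factor of degree ≤ 2 exists, so P is irreducible over GF(2).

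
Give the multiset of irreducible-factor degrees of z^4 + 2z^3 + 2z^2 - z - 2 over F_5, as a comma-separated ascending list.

Write h(z) = z^4 + 2z^3 + 2z^2 - z - 2.
Roots in F_5: h(0) = 3; h(1) = 2; h(2) = 1; h(3) = 3; h(4) = 0 → root.
Linear factors from roots: (z + 1).
Complete factorization: h(z) = (z + 1)·(z^3 + z^2 + z - 2).
Factor degrees with multiplicity: 1 + 3 = 4.

1, 3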